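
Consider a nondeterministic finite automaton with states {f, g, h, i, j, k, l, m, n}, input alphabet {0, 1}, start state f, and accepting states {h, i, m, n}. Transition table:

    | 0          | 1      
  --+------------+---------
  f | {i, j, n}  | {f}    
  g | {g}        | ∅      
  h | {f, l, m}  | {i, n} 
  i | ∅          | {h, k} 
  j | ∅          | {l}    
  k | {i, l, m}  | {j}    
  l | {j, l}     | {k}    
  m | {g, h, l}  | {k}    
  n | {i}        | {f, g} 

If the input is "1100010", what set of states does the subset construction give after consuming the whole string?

∅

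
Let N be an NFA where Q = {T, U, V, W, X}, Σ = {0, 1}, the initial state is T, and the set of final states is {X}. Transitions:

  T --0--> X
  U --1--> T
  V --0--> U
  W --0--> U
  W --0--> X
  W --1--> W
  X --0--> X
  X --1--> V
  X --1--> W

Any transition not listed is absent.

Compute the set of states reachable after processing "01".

Start in {T}.
Read '0': {T} → {X}.
Read '1': {X} → {V, W}.

{V, W}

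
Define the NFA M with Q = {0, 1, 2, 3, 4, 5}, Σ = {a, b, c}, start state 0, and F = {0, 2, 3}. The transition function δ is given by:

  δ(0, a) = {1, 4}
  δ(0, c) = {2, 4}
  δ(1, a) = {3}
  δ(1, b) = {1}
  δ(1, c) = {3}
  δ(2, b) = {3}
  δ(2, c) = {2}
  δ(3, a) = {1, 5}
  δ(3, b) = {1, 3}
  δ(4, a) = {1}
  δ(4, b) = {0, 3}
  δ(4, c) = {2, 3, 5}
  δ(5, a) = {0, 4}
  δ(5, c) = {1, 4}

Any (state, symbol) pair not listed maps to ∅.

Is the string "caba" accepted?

Start in {0}.
Read 'c': {0} → {2, 4}.
Read 'a': {2, 4} → {1}.
Read 'b': {1} → {1}.
Read 'a': {1} → {3}.
The final set {3} contains the accepting state 3.

Yes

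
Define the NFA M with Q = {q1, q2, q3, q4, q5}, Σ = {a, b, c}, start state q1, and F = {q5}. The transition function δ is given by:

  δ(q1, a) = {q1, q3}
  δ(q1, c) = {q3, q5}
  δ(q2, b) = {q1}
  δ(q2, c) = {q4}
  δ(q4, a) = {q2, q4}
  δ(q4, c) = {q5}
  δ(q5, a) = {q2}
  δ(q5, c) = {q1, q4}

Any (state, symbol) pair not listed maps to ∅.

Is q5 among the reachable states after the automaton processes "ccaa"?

Start in {q1}.
Read 'c': {q1} → {q3, q5}.
Read 'c': {q3, q5} → {q1, q4}.
Read 'a': {q1, q4} → {q1, q2, q3, q4}.
Read 'a': {q1, q2, q3, q4} → {q1, q2, q3, q4}.
State q5 is not in {q1, q2, q3, q4}.

No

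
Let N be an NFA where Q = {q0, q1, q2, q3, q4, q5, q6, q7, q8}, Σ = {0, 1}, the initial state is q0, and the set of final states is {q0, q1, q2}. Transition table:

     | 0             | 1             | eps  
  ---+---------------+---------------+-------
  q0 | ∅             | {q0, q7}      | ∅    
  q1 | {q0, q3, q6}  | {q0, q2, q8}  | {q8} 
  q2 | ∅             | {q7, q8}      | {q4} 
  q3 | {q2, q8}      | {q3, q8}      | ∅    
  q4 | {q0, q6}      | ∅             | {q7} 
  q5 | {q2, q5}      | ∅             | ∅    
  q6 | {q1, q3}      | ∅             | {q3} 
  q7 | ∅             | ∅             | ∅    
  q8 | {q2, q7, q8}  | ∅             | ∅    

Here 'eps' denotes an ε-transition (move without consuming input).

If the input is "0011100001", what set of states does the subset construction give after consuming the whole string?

∅

Start in {q0}.
Read '0': {q0} → ∅.
The set is empty and remains empty for the remaining 9 symbols.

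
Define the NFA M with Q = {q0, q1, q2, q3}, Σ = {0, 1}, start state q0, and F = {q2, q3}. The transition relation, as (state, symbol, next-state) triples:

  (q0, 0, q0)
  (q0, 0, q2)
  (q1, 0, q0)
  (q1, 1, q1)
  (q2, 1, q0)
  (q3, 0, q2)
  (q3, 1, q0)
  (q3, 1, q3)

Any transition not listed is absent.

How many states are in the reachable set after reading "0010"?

2

Start in {q0}.
Read '0': {q0} → {q0, q2}.
Read '0': {q0, q2} → {q0, q2}.
Read '1': {q0, q2} → {q0}.
Read '0': {q0} → {q0, q2}.
That set has 2 states.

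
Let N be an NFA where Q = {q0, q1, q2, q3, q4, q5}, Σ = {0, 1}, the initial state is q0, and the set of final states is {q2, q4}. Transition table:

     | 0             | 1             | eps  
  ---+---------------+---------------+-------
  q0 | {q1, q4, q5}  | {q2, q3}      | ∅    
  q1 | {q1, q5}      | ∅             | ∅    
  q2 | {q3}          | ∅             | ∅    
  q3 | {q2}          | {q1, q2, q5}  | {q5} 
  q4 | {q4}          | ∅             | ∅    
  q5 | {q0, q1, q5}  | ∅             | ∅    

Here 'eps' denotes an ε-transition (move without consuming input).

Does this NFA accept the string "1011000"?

Yes

Start in {q0}.
Read '1': {q0} → {q2, q3, q5}.
Read '0': {q2, q3, q5} → {q0, q1, q2, q3, q5}.
Read '1': {q0, q1, q2, q3, q5} → {q1, q2, q3, q5}.
Read '1': {q1, q2, q3, q5} → {q1, q2, q5}.
Read '0': {q1, q2, q5} → {q0, q1, q3, q5}.
Read '0': {q0, q1, q3, q5} → {q0, q1, q2, q4, q5}.
Read '0': {q0, q1, q2, q4, q5} → {q0, q1, q3, q4, q5}.
The final set {q0, q1, q3, q4, q5} contains the accepting state q4.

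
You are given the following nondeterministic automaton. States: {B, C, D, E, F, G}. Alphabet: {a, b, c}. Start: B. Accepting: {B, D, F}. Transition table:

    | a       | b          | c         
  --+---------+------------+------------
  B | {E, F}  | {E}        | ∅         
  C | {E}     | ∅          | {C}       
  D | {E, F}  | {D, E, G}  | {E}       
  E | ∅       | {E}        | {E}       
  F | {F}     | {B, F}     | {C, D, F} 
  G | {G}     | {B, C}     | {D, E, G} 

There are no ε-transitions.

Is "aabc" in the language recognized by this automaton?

Start in {B}.
Read 'a': B→{E, F}; now {E, F}.
Read 'a': E→∅, F→{F}; now {F}.
Read 'b': F→{B, F}; now {B, F}.
Read 'c': B→∅, F→{C, D, F}; now {C, D, F}.
The final set {C, D, F} contains the accepting states D, F.

Yes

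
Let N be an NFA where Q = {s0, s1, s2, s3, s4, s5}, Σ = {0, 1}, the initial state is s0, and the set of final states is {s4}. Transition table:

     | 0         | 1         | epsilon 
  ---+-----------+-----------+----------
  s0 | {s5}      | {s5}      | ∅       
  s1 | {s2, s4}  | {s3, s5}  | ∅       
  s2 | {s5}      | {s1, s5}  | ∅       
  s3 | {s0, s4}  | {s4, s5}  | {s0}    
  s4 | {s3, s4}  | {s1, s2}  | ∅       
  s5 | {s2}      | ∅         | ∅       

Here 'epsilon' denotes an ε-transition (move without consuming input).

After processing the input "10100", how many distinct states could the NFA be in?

4

Start in {s0}.
Read '1': s0→{s5}; now {s5}.
Read '0': s5→{s2}; now {s2}.
Read '1': s2→{s1, s5}; now {s1, s5}.
Read '0': s1→{s2, s4}, s5→{s2}; now {s2, s4}.
Read '0': s2→{s5}, s4→{s3, s4}; union {s3, s4, s5}; ε-closure = {s0, s3, s4, s5}.
That set has 4 states.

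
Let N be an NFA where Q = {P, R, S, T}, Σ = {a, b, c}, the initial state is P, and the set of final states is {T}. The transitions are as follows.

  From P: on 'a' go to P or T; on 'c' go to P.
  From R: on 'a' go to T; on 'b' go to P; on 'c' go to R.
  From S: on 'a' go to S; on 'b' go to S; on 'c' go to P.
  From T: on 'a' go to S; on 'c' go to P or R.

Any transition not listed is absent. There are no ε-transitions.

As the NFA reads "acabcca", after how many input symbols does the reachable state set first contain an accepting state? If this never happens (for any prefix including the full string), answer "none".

Start in {P}.
Read 'a': P→{P, T}; now {P, T}.
None of the earlier sets intersect F, but {P, T} does.

1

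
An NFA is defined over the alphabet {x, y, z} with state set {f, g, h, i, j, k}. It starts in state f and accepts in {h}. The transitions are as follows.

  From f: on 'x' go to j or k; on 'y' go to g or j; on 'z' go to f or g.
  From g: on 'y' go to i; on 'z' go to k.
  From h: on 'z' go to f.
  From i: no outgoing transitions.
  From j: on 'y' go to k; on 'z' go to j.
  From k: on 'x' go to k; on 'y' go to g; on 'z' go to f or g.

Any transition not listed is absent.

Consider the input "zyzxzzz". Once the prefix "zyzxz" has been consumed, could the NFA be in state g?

Yes

Start in {f}.
Read 'z': f→{f, g}; now {f, g}.
Read 'y': f→{g, j}, g→{i}; now {g, i, j}.
Read 'z': g→{k}, i→∅, j→{j}; now {j, k}.
Read 'x': j→∅, k→{k}; now {k}.
Read 'z': k→{f, g}; now {f, g}.
State g is in {f, g}.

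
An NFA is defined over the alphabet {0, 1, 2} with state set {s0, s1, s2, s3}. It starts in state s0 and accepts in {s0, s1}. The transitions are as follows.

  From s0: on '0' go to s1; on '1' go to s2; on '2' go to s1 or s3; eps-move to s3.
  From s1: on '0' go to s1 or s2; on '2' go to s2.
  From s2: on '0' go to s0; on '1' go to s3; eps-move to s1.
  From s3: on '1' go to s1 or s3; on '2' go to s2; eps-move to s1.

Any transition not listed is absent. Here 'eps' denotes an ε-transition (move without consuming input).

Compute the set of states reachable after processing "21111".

{s1, s3}

Start: ε-closure({s0}) = {s0, s1, s3}.
Read '2': {s0, s1, s3} → {s1, s2, s3}.
Read '1': {s1, s2, s3} → {s1, s3}.
Read '1': {s1, s3} → {s1, s3}.
Read '1': {s1, s3} → {s1, s3}.
Read '1': {s1, s3} → {s1, s3}.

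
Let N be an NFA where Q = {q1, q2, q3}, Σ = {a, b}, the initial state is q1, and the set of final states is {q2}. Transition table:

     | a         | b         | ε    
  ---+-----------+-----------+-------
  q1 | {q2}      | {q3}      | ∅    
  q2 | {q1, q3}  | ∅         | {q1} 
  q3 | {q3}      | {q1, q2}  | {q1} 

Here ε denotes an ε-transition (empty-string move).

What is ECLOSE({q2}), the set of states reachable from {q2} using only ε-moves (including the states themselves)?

{q1, q2}

Begin with {q2}.
ε-move q2 → q1; add q1.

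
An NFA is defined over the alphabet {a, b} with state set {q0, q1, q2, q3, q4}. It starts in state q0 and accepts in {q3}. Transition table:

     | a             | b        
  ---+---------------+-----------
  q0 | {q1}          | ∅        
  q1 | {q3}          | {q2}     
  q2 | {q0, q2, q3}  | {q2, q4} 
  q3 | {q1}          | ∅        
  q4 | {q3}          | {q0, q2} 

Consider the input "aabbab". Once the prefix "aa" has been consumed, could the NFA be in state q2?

Start in {q0}.
Read 'a': {q0} → {q1}.
Read 'a': {q1} → {q3}.
State q2 is not in {q3}.

No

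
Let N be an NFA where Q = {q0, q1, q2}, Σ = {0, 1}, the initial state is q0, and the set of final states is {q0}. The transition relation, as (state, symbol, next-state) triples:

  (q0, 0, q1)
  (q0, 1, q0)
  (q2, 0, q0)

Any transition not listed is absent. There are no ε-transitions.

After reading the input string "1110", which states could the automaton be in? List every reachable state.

Start in {q0}.
Read '1': q0→{q0}; now {q0}.
Read '1': q0→{q0}; now {q0}.
Read '1': q0→{q0}; now {q0}.
Read '0': q0→{q1}; now {q1}.

{q1}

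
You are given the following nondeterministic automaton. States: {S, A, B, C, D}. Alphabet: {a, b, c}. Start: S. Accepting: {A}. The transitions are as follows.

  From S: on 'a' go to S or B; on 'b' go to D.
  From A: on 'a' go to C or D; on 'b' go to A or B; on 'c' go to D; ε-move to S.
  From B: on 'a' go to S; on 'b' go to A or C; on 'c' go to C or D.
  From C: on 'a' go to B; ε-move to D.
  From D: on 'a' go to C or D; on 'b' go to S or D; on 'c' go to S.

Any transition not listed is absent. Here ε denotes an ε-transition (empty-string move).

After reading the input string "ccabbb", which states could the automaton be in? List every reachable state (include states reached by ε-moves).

∅

Start in {S}.
Read 'c': S→∅; now ∅.
The set is empty and remains empty for the remaining 5 symbols.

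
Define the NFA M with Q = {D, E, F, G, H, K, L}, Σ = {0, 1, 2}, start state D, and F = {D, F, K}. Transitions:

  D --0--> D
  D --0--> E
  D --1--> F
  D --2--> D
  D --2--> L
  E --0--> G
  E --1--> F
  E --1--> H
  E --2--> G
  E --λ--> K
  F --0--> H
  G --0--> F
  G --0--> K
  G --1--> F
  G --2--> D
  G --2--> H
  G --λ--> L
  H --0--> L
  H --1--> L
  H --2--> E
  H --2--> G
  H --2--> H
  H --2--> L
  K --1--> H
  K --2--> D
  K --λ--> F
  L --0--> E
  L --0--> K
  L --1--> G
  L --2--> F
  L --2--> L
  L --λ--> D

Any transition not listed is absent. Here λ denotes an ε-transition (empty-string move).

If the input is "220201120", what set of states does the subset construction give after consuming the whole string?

Start in {D}.
Read '2': D→{D, L}; now {D, L}.
Read '2': D→{D, L}, L→{F, L}; now {D, F, L}.
Read '0': D→{D, E}, F→{H}, L→{E, K}; union {D, E, H, K}; ε-closure = {D, E, F, H, K}.
Read '2': D→{D, L}, E→{G}, F→∅, H→{E, G, H, L}, K→{D}; union {D, E, G, H, L}; ε-closure = {D, E, F, G, H, K, L}.
Read '0': D→{D, E}, E→{G}, F→{H}, G→{F, K}, H→{L}, K→∅, L→{E, K}; now {D, E, F, G, H, K, L}.
Read '1': D→{F}, E→{F, H}, F→∅, G→{F}, H→{L}, K→{H}, L→{G}; union {F, G, H, L}; ε-closure = {D, F, G, H, L}.
Read '1': D→{F}, F→∅, G→{F}, H→{L}, L→{G}; union {F, G, L}; ε-closure = {D, F, G, L}.
Read '2': D→{D, L}, F→∅, G→{D, H}, L→{F, L}; now {D, F, H, L}.
Read '0': D→{D, E}, F→{H}, H→{L}, L→{E, K}; union {D, E, H, K, L}; ε-closure = {D, E, F, H, K, L}.

{D, E, F, H, K, L}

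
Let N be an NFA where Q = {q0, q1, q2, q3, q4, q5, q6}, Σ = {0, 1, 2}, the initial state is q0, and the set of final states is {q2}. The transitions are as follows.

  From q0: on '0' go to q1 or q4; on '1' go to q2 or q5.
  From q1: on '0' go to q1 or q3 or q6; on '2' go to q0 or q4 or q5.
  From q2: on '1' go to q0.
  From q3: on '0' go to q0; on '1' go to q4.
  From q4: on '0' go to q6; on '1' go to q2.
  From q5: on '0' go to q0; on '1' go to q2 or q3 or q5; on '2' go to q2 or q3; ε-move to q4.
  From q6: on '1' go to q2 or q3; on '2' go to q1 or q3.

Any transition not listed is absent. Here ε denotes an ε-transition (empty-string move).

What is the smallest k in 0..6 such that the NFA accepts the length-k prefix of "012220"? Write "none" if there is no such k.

2

Start in {q0}.
Read '0': q0→{q1, q4}; now {q1, q4}.
Read '1': q1→∅, q4→{q2}; now {q2}.
None of the earlier sets intersect F, but {q2} does.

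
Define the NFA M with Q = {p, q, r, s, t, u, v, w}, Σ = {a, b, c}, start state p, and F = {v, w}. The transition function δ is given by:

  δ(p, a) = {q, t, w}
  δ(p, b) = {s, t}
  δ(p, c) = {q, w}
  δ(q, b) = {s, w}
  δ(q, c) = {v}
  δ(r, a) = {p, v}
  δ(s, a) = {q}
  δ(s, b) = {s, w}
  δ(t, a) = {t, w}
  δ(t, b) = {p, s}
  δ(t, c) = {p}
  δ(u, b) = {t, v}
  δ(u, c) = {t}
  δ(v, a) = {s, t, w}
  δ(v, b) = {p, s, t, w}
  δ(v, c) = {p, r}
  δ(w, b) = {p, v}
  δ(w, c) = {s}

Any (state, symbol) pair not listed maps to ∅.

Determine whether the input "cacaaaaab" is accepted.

No

Start in {p}.
Read 'c': {p} → {q, w}.
Read 'a': {q, w} → ∅.
The set is empty and remains empty for the remaining 7 symbols.
The final set ∅ contains no accepting state.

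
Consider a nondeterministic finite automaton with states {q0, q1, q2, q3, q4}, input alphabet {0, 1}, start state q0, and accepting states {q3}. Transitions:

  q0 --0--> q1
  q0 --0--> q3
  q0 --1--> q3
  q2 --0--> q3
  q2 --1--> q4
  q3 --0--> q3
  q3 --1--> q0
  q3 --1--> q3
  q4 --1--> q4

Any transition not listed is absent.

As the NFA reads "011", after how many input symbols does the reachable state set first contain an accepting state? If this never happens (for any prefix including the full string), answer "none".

Start in {q0}.
Read '0': {q0} → {q1, q3}.
None of the earlier sets intersect F, but {q1, q3} does.

1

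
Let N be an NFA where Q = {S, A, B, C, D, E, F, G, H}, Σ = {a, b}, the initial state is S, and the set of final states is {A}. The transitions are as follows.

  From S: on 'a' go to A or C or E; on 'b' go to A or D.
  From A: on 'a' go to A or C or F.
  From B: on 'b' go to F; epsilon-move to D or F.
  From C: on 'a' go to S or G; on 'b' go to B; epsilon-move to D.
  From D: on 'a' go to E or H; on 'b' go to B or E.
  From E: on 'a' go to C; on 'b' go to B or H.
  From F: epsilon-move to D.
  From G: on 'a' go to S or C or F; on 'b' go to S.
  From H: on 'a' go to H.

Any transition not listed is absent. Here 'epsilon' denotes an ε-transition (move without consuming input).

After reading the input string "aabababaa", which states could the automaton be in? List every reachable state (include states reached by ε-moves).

Start in {S}.
Read 'a': S→{A, C, E}; union {A, C, E}; ε-closure = {A, C, D, E}.
Read 'a': A→{A, C, F}, C→{S, G}, D→{E, H}, E→{C}; union {S, A, C, E, F, G, H}; ε-closure = {S, A, C, D, E, F, G, H}.
Read 'b': S→{A, D}, A→∅, C→{B}, D→{B, E}, E→{B, H}, F→∅, G→{S}, H→∅; union {S, A, B, D, E, H}; ε-closure = {S, A, B, D, E, F, H}.
Read 'a': S→{A, C, E}, A→{A, C, F}, B→∅, D→{E, H}, E→{C}, F→∅, H→{H}; union {A, C, E, F, H}; ε-closure = {A, C, D, E, F, H}.
Read 'b': A→∅, C→{B}, D→{B, E}, E→{B, H}, F→∅, H→∅; union {B, E, H}; ε-closure = {B, D, E, F, H}.
Read 'a': B→∅, D→{E, H}, E→{C}, F→∅, H→{H}; union {C, E, H}; ε-closure = {C, D, E, H}.
Read 'b': C→{B}, D→{B, E}, E→{B, H}, H→∅; union {B, E, H}; ε-closure = {B, D, E, F, H}.
Read 'a': B→∅, D→{E, H}, E→{C}, F→∅, H→{H}; union {C, E, H}; ε-closure = {C, D, E, H}.
Read 'a': C→{S, G}, D→{E, H}, E→{C}, H→{H}; union {S, C, E, G, H}; ε-closure = {S, C, D, E, G, H}.

{S, C, D, E, G, H}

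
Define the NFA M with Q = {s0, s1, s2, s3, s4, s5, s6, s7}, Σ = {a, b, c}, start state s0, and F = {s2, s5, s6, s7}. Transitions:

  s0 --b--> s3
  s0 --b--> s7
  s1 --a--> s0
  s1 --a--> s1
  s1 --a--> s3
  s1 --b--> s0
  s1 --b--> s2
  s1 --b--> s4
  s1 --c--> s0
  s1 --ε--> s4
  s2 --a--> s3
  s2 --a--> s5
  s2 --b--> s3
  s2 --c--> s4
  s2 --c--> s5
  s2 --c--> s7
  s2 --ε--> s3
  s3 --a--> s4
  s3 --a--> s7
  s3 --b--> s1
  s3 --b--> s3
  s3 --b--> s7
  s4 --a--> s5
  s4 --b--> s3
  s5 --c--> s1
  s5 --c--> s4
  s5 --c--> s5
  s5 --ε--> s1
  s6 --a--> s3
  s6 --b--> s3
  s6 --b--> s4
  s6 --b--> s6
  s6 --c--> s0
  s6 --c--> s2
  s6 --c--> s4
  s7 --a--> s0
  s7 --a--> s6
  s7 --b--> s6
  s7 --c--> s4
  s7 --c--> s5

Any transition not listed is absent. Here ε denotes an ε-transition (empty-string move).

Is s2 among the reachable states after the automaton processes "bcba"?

Start in {s0}.
Read 'b': s0→{s3, s7}; now {s3, s7}.
Read 'c': s3→∅, s7→{s4, s5}; union {s4, s5}; ε-closure = {s1, s4, s5}.
Read 'b': s1→{s0, s2, s4}, s4→{s3}, s5→∅; now {s0, s2, s3, s4}.
Read 'a': s0→∅, s2→{s3, s5}, s3→{s4, s7}, s4→{s5}; union {s3, s4, s5, s7}; ε-closure = {s1, s3, s4, s5, s7}.
State s2 is not in {s1, s3, s4, s5, s7}.

No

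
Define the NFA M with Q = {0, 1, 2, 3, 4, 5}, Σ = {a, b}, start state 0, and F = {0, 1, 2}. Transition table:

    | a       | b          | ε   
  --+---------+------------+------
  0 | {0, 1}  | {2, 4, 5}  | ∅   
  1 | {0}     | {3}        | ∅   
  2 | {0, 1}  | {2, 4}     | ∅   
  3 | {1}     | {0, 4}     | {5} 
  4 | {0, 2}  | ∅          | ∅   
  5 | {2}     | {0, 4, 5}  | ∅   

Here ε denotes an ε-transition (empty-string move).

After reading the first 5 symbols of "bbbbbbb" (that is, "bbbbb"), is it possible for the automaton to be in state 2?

Start in {0}.
Read 'b': {0} → {2, 4, 5}.
Read 'b': {2, 4, 5} → {0, 2, 4, 5}.
Read 'b': {0, 2, 4, 5} → {0, 2, 4, 5}.
Read 'b': {0, 2, 4, 5} → {0, 2, 4, 5}.
Read 'b': {0, 2, 4, 5} → {0, 2, 4, 5}.
State 2 is in {0, 2, 4, 5}.

Yes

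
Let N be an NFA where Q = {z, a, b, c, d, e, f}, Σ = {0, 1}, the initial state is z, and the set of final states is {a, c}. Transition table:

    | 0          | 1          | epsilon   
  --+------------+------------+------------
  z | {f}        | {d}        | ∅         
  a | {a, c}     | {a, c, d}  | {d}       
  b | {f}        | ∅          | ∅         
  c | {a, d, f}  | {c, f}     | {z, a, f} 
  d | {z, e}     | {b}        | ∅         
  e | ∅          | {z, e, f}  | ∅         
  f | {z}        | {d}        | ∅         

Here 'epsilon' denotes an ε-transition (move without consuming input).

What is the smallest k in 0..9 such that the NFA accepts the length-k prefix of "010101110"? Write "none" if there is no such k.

none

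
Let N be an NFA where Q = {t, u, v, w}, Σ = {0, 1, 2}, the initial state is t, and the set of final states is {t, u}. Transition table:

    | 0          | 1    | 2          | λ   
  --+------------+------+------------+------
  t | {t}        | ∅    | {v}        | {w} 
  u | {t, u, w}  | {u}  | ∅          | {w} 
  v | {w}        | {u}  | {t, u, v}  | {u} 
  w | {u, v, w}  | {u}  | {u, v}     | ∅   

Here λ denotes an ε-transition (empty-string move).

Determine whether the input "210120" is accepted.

Start: ε-closure({t}) = {t, w}.
Read '2': {t, w} → {u, v, w}.
Read '1': {u, v, w} → {u, w}.
Read '0': {u, w} → {t, u, v, w}.
Read '1': {t, u, v, w} → {u, w}.
Read '2': {u, w} → {u, v, w}.
Read '0': {u, v, w} → {t, u, v, w}.
The final set {t, u, v, w} contains the accepting states t, u.

Yes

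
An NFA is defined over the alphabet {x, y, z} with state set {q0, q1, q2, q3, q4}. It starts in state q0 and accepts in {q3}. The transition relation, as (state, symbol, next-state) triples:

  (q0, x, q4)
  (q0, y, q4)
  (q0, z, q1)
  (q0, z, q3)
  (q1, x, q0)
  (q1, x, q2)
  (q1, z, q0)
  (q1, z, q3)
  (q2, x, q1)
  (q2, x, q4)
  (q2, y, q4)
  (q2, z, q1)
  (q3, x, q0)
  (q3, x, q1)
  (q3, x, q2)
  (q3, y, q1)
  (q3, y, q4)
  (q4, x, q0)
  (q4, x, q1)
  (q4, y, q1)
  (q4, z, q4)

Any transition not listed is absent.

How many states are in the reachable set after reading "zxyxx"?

Start in {q0}.
Read 'z': {q0} → {q1, q3}.
Read 'x': {q1, q3} → {q0, q1, q2}.
Read 'y': {q0, q1, q2} → {q4}.
Read 'x': {q4} → {q0, q1}.
Read 'x': {q0, q1} → {q0, q2, q4}.
That set has 3 states.

3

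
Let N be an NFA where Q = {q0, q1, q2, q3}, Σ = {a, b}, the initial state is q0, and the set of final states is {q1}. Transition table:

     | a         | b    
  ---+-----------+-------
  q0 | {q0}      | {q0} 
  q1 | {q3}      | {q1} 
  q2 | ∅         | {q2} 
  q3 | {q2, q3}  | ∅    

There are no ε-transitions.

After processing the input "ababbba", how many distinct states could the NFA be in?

Start in {q0}.
Read 'a': q0→{q0}; now {q0}.
Read 'b': q0→{q0}; now {q0}.
Read 'a': q0→{q0}; now {q0}.
Read 'b': q0→{q0}; now {q0}.
Read 'b': q0→{q0}; now {q0}.
Read 'b': q0→{q0}; now {q0}.
Read 'a': q0→{q0}; now {q0}.
That set has 1 state.

1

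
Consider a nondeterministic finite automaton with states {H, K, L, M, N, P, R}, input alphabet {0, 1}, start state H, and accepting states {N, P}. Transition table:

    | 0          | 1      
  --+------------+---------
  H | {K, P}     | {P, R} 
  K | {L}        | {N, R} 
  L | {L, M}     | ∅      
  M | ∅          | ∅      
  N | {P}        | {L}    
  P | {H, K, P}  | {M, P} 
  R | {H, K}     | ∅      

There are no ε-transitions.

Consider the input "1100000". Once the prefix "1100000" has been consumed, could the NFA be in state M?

Start in {H}.
Read '1': H→{P, R}; now {P, R}.
Read '1': P→{M, P}, R→∅; now {M, P}.
Read '0': M→∅, P→{H, K, P}; now {H, K, P}.
Read '0': H→{K, P}, K→{L}, P→{H, K, P}; now {H, K, L, P}.
Read '0': H→{K, P}, K→{L}, L→{L, M}, P→{H, K, P}; now {H, K, L, M, P}.
Read '0': H→{K, P}, K→{L}, L→{L, M}, M→∅, P→{H, K, P}; now {H, K, L, M, P}.
Read '0': H→{K, P}, K→{L}, L→{L, M}, M→∅, P→{H, K, P}; now {H, K, L, M, P}.
State M is in {H, K, L, M, P}.

Yes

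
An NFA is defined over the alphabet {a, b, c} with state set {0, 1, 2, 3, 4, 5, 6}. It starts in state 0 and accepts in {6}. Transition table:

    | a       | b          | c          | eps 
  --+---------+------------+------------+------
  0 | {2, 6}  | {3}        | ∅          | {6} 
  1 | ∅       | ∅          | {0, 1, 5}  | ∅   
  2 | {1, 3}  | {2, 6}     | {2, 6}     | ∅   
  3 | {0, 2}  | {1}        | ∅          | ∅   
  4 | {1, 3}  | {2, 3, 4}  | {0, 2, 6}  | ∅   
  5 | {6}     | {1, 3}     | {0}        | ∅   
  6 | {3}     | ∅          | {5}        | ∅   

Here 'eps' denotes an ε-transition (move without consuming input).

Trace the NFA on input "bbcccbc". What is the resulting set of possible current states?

Start: ε-closure({0}) = {0, 6}.
Read 'b': 0→{3}, 6→∅; now {3}.
Read 'b': 3→{1}; now {1}.
Read 'c': 1→{0, 1, 5}; union {0, 1, 5}; ε-closure = {0, 1, 5, 6}.
Read 'c': 0→∅, 1→{0, 1, 5}, 5→{0}, 6→{5}; union {0, 1, 5}; ε-closure = {0, 1, 5, 6}.
Read 'c': 0→∅, 1→{0, 1, 5}, 5→{0}, 6→{5}; union {0, 1, 5}; ε-closure = {0, 1, 5, 6}.
Read 'b': 0→{3}, 1→∅, 5→{1, 3}, 6→∅; now {1, 3}.
Read 'c': 1→{0, 1, 5}, 3→∅; union {0, 1, 5}; ε-closure = {0, 1, 5, 6}.

{0, 1, 5, 6}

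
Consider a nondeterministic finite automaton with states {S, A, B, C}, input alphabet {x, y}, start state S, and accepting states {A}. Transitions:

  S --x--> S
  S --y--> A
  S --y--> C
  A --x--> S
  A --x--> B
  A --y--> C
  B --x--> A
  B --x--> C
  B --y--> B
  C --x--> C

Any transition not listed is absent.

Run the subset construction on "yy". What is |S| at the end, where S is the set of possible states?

Start in {S}.
Read 'y': {S} → {A, C}.
Read 'y': {A, C} → {C}.
That set has 1 state.

1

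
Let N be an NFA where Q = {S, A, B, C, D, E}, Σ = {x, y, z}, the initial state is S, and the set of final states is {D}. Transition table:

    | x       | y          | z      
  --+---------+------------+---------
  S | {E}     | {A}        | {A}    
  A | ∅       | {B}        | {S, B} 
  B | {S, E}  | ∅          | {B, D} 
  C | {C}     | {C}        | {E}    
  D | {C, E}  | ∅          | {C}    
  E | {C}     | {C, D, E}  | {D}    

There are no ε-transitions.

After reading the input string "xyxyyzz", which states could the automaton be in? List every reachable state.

{C, D, E}

Start in {S}.
Read 'x': S→{E}; now {E}.
Read 'y': E→{C, D, E}; now {C, D, E}.
Read 'x': C→{C}, D→{C, E}, E→{C}; now {C, E}.
Read 'y': C→{C}, E→{C, D, E}; now {C, D, E}.
Read 'y': C→{C}, D→∅, E→{C, D, E}; now {C, D, E}.
Read 'z': C→{E}, D→{C}, E→{D}; now {C, D, E}.
Read 'z': C→{E}, D→{C}, E→{D}; now {C, D, E}.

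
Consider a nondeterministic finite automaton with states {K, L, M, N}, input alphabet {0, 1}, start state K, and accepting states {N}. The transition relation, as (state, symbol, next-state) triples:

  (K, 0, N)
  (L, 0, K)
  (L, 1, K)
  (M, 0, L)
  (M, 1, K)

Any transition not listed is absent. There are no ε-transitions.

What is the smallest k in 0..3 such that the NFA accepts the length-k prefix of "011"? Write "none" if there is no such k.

Start in {K}.
Read '0': {K} → {N}.
None of the earlier sets intersect F, but {N} does.

1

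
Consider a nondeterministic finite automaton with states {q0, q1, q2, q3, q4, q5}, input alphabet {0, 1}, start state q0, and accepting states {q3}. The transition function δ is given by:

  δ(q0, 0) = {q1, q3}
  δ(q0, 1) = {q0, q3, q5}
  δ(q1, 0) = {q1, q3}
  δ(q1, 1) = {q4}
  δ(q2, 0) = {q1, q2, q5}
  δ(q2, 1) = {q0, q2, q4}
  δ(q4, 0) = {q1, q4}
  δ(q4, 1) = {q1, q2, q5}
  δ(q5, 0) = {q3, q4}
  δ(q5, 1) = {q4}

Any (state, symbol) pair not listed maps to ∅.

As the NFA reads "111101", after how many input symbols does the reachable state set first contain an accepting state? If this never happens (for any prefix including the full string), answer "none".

Start in {q0}.
Read '1': {q0} → {q0, q3, q5}.
None of the earlier sets intersect F, but {q0, q3, q5} does.

1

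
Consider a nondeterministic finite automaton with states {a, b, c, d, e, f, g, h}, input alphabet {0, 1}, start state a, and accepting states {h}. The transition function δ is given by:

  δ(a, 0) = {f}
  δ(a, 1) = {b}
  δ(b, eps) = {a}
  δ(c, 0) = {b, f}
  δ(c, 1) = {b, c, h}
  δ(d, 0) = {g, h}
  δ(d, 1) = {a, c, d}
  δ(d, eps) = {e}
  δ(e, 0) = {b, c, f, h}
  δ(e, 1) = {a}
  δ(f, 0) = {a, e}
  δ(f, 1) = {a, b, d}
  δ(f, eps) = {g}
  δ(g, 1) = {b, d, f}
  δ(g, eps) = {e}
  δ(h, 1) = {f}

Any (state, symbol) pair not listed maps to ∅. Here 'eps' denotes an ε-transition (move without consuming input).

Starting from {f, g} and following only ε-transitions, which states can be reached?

{e, f, g}

Begin with {f, g}.
ε-move g → e; add e.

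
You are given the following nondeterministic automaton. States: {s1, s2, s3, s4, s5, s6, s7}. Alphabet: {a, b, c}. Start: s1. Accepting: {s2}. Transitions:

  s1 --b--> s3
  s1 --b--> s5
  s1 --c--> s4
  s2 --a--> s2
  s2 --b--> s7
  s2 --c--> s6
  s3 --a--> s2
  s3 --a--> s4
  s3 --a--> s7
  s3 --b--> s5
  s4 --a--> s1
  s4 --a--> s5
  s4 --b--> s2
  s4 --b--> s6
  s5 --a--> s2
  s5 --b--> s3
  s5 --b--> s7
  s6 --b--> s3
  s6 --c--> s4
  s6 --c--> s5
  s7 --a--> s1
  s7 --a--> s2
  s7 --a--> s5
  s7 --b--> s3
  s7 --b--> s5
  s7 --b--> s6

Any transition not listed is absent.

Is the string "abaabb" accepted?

No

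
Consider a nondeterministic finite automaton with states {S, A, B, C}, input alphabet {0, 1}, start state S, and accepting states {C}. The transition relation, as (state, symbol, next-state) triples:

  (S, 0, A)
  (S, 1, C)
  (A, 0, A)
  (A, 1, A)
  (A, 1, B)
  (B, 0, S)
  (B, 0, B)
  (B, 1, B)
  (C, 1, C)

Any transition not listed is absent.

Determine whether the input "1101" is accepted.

Start in {S}.
Read '1': S→{C}; now {C}.
Read '1': C→{C}; now {C}.
Read '0': C→∅; now ∅.
The set is empty and remains empty for the remaining 1 symbol.
The final set ∅ contains no accepting state.

No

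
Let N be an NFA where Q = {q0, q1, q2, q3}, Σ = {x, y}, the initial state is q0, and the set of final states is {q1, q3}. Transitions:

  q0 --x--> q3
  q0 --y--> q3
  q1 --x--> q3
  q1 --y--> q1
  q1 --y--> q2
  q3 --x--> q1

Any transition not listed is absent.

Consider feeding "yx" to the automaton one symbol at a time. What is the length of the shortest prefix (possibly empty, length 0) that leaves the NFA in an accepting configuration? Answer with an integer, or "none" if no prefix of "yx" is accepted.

Start in {q0}.
Read 'y': q0→{q3}; now {q3}.
None of the earlier sets intersect F, but {q3} does.

1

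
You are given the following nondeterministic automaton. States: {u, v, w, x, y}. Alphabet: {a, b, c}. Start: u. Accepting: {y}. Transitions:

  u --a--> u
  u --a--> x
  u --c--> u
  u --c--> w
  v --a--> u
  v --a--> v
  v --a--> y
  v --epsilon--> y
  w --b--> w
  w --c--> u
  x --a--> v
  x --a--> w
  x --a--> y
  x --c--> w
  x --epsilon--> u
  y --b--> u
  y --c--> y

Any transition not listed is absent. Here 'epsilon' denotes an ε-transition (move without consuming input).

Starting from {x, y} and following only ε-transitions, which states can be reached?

Begin with {x, y}.
ε-move x → u; add u.

{u, x, y}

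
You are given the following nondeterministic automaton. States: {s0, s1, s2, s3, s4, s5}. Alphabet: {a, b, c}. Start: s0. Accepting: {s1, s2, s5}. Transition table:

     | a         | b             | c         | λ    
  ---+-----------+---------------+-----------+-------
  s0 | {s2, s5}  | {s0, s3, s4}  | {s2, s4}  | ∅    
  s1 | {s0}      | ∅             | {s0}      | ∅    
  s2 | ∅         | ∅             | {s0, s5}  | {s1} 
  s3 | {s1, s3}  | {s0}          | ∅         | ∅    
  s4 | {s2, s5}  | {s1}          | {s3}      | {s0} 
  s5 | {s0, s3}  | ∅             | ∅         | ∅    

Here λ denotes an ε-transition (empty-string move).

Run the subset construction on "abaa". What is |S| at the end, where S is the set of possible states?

Start in {s0}.
Read 'a': s0→{s2, s5}; union {s2, s5}; ε-closure = {s1, s2, s5}.
Read 'b': s1→∅, s2→∅, s5→∅; now ∅.
The set is empty and remains empty for the remaining 2 symbols.
That set has 0 states.

0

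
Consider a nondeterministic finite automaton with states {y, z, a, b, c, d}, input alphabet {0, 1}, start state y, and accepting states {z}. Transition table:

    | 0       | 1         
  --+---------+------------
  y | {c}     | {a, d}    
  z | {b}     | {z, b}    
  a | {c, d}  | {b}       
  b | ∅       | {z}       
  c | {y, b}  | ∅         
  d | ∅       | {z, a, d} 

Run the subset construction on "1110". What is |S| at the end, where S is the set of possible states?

Start in {y}.
Read '1': y→{a, d}; now {a, d}.
Read '1': a→{b}, d→{z, a, d}; now {z, a, b, d}.
Read '1': z→{z, b}, a→{b}, b→{z}, d→{z, a, d}; now {z, a, b, d}.
Read '0': z→{b}, a→{c, d}, b→∅, d→∅; now {b, c, d}.
That set has 3 states.

3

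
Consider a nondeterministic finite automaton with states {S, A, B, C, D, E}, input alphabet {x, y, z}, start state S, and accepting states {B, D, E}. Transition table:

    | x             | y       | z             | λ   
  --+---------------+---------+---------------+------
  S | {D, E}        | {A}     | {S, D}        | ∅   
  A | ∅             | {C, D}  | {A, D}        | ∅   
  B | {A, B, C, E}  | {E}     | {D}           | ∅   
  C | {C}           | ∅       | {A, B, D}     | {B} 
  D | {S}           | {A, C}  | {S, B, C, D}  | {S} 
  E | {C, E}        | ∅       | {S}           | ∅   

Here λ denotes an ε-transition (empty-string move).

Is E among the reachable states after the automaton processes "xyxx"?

Start in {S}.
Read 'x': S→{D, E}; union {D, E}; ε-closure = {S, D, E}.
Read 'y': S→{A}, D→{A, C}, E→∅; union {A, C}; ε-closure = {A, B, C}.
Read 'x': A→∅, B→{A, B, C, E}, C→{C}; now {A, B, C, E}.
Read 'x': A→∅, B→{A, B, C, E}, C→{C}, E→{C, E}; now {A, B, C, E}.
State E is in {A, B, C, E}.

Yes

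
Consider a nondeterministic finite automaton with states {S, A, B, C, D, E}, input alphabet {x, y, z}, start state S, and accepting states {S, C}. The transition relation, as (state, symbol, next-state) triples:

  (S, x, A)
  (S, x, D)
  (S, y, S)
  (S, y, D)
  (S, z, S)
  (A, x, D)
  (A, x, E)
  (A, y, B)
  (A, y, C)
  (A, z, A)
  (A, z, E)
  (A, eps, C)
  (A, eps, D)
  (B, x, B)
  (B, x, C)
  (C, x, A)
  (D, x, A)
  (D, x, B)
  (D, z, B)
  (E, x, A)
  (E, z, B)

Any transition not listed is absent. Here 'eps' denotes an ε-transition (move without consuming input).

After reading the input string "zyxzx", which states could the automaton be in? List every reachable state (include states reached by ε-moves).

{A, B, C, D, E}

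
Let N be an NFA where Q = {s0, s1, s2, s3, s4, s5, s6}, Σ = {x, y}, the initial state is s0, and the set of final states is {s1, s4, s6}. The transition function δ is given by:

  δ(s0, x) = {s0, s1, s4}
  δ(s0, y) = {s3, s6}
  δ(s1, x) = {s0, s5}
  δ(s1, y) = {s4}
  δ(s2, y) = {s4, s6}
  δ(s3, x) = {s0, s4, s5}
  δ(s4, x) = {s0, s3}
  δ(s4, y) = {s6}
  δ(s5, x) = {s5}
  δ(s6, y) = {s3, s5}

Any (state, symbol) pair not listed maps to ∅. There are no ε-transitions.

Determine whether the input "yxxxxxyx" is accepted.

Yes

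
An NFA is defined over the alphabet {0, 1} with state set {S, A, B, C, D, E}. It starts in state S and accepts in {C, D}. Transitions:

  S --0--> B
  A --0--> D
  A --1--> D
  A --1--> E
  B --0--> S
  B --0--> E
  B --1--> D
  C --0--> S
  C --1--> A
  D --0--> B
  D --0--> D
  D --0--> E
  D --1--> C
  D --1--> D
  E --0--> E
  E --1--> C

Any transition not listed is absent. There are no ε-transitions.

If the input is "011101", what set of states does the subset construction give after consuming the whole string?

{C, D}

Start in {S}.
Read '0': {S} → {B}.
Read '1': {B} → {D}.
Read '1': {D} → {C, D}.
Read '1': {C, D} → {A, C, D}.
Read '0': {A, C, D} → {S, B, D, E}.
Read '1': {S, B, D, E} → {C, D}.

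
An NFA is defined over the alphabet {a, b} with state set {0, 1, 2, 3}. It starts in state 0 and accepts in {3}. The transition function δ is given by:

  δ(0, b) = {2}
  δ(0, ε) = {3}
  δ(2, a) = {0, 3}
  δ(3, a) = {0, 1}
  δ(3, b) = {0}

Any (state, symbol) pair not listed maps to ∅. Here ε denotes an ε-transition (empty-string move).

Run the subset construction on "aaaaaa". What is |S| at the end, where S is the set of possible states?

3

Start: ε-closure({0}) = {0, 3}.
Read 'a': 0→∅, 3→{0, 1}; union {0, 1}; ε-closure = {0, 1, 3}.
Read 'a': 0→∅, 1→∅, 3→{0, 1}; union {0, 1}; ε-closure = {0, 1, 3}.
Read 'a': 0→∅, 1→∅, 3→{0, 1}; union {0, 1}; ε-closure = {0, 1, 3}.
Read 'a': 0→∅, 1→∅, 3→{0, 1}; union {0, 1}; ε-closure = {0, 1, 3}.
Read 'a': 0→∅, 1→∅, 3→{0, 1}; union {0, 1}; ε-closure = {0, 1, 3}.
Read 'a': 0→∅, 1→∅, 3→{0, 1}; union {0, 1}; ε-closure = {0, 1, 3}.
That set has 3 states.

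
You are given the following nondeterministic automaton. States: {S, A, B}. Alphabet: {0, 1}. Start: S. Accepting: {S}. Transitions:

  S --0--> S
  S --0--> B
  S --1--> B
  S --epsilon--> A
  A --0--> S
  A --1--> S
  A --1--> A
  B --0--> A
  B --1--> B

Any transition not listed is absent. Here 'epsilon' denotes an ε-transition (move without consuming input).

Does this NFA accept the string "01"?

Start: ε-closure({S}) = {S, A}.
Read '0': S→{S, B}, A→{S}; union {S, B}; ε-closure = {S, A, B}.
Read '1': S→{B}, A→{S, A}, B→{B}; now {S, A, B}.
The final set {S, A, B} contains the accepting state S.

Yes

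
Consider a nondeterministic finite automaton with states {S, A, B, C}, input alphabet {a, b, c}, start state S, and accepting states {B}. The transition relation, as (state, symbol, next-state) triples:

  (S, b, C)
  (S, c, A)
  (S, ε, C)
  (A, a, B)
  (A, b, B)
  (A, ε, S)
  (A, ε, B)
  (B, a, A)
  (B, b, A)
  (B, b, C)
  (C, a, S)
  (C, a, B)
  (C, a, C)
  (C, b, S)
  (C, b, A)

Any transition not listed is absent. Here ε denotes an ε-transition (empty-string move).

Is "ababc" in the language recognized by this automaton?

Yes

Start: ε-closure({S}) = {S, C}.
Read 'a': S→∅, C→{S, B, C}; now {S, B, C}.
Read 'b': S→{C}, B→{A, C}, C→{S, A}; union {S, A, C}; ε-closure = {S, A, B, C}.
Read 'a': S→∅, A→{B}, B→{A}, C→{S, B, C}; now {S, A, B, C}.
Read 'b': S→{C}, A→{B}, B→{A, C}, C→{S, A}; now {S, A, B, C}.
Read 'c': S→{A}, A→∅, B→∅, C→∅; union {A}; ε-closure = {S, A, B, C}.
The final set {S, A, B, C} contains the accepting state B.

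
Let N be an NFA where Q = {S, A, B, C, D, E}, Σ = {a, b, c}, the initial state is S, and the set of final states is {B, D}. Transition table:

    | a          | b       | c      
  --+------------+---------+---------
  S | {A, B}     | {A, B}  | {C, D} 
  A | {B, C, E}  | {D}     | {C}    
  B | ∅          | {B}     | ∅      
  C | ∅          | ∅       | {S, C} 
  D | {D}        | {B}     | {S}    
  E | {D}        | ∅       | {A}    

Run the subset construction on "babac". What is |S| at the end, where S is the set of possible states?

Start in {S}.
Read 'b': S→{A, B}; now {A, B}.
Read 'a': A→{B, C, E}, B→∅; now {B, C, E}.
Read 'b': B→{B}, C→∅, E→∅; now {B}.
Read 'a': B→∅; now ∅.
The set is empty and remains empty for the remaining 1 symbol.
That set has 0 states.

0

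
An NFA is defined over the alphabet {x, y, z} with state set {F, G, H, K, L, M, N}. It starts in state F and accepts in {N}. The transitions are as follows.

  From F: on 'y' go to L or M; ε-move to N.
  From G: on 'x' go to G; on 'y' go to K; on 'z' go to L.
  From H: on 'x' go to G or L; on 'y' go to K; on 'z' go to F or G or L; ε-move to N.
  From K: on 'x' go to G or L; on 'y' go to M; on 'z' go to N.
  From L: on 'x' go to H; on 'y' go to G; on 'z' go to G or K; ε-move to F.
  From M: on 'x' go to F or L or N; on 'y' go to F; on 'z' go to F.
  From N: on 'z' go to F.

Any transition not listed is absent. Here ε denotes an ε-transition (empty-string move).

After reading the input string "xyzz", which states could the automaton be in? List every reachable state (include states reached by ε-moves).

∅

Start: ε-closure({F}) = {F, N}.
Read 'x': F→∅, N→∅; now ∅.
The set is empty and remains empty for the remaining 3 symbols.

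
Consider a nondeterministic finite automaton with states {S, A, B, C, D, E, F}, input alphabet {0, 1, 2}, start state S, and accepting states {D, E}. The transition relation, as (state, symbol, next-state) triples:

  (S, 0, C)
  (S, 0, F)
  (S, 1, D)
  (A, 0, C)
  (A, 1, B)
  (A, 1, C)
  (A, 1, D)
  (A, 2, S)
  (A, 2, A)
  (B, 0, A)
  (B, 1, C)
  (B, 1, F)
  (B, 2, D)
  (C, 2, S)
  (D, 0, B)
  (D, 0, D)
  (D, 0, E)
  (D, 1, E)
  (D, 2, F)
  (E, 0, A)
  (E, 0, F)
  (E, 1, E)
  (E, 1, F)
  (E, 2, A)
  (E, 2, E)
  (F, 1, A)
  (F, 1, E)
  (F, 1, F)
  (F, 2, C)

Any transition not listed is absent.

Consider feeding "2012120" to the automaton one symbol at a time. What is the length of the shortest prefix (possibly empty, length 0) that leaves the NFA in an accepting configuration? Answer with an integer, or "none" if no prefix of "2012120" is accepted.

none

Start in {S}.
Read '2': {S} → ∅.
The set is empty and remains empty for the remaining 6 symbols.
No reachable set along the way intersects F.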